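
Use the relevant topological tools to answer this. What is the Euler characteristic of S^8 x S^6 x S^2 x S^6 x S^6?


chi is multiplicative: chi(X x Y) = chi(X) chi(Y).
Each even-dim sphere has chi = 2. There are 5 factors.
chi = 2^5 = 32

32


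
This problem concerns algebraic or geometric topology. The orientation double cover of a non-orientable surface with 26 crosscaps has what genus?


chi(N_26) = 2 - 26 = -24.
Double cover: chi(Sigma_g) = 2 * chi(N_26) = 2*(-24) = -48.
2 - 2g = -48, so g = (2 - (-48))/2 = 50/2 = 25

25


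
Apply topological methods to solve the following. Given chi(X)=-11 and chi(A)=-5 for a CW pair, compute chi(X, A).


Relative Euler characteristic: chi(X, A) = chi(X) - chi(A).
= -11 - (-5) = -6

-6


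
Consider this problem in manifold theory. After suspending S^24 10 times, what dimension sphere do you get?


Each suspension raises dimension by 1: Sigma S^n = S^{n+1}.
Sigma^10 S^24 = S^{24+10} = S^34

34


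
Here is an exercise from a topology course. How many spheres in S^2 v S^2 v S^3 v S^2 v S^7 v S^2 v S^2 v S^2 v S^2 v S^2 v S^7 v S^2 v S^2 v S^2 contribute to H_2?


For a wedge of spheres, H_k (k>0) is free on one generator per sphere of dimension k.
Spheres of dimension 2: count = 11.
b_2 = 11

11


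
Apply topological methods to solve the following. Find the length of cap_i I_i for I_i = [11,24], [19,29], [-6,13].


Intersection = [max(a_i), min(b_i)] = [19, 13].
Since 19 > 13, the intersection is empty.
Length = 0

0


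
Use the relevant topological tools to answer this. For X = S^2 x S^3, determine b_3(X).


Each S^d has Poincare polynomial 1 + t^d.
The product S^2 x S^3 has Poincare polynomial prod(1+t^d_i).
Expanding: b_0=1, b_2=1, b_3=1, b_5=1.
b_3 = 1

1


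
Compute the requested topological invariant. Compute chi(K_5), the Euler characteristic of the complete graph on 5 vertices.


K_5: V = 5, E = C(5,2) = 10.
chi = V - E = 5 - 10 = -5

-5


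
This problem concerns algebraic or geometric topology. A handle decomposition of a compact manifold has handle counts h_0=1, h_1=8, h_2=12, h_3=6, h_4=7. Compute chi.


Handles of index k contribute (-1)^k to chi (same as CW cells).
chi = (1) + (-8) + (12) + (-6) + (7) = 6

6


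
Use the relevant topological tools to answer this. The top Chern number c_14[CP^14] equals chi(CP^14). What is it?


For any closed oriented manifold, <e(TM),[M]> = chi(M).
chi(CP^14) = 14+1 = 15

15


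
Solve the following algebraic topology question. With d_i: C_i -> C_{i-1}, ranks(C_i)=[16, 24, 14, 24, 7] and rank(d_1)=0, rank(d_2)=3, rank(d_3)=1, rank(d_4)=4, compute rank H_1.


rank H_k = rank(ker d_k) - rank(im d_{k+1}).
rank(ker d_1) = rank(C_1) - rank(d_1) = 24 - 0 = 24.
rank(im d_{1+1}) = 3.
rank H_1 = 24 - 3 = 21

21


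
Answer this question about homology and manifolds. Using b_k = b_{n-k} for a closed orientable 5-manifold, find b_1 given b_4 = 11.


Poincare duality for closed orientable n-manifolds: b_k = b_{n-k}.
Here n = 5, so b_1 = b_4 = 11

11


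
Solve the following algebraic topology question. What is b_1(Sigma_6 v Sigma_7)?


For a wedge: H_1(A v B) = H_1(A) + H_1(B).
b_1(Sigma_6) = 12, b_1(Sigma_7) = 14.
b_1 = 12 + 14 = 26

26


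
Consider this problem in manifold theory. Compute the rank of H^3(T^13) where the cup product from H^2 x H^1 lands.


Cup product: H^p x H^q -> H^{p+q}; here p+q = 2+1 = 3.
rank H^k(T^n) = C(n,k).
C(13,3) = 286

286


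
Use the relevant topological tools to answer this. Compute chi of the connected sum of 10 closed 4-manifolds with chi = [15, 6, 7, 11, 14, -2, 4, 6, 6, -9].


For n-manifolds: chi(A#B) = chi(A) + chi(B) - chi(S^4).
chi(S^4) = 1 + (-1)^4 = 2.
chi(#) = (sum chi_i) - (10-1)*chi(S^4) = 58 - 9*2 = 40

40


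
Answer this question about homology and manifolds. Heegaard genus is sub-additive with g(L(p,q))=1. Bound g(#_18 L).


Heegaard genus satisfies g(A#B) <= g(A) + g(B).
Each lens space has g = 1.
Upper bound: 18 * 1 = 18

18


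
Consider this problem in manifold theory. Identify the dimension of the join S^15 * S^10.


Join of spheres: S^m * S^n = S^{m+n+1}.
dim = 15 + 10 + 1 = 26

26


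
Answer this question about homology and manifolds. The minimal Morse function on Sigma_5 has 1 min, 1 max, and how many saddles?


A perfect Morse function has m_k = b_k.
For Sigma_5: b_0=1, b_1=2g=10, b_2=1.
Saddles m_1 = 2g = 10

10


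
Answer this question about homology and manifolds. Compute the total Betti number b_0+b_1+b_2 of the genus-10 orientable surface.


For Sigma_10: b_0 = 1, b_1 = 2g = 20, b_2 = 1.
Total = 1 + 20 + 1 = 22

22


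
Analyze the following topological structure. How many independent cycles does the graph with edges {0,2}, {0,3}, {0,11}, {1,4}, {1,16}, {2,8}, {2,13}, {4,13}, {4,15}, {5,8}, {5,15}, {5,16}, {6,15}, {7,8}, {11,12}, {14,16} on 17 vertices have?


b_1 = E - V + (number of components).
E = 16, V = 17, components = 3.
b_1 = 16 - 17 + 3 = 2

2


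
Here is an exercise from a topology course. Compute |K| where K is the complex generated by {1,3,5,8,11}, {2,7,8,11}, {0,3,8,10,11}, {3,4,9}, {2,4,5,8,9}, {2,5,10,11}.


Each maximal simplex on m vertices has 2^m - 1 nonempty faces.
Take the union (dedupe shared faces).
Total distinct faces = 103

103


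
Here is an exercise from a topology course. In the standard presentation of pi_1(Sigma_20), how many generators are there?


Standard presentation: pi_1(Sigma_g) = <a_1,b_1,...,a_g,b_g | [a_1,b_1]...[a_g,b_g] = 1>.
Number of generators = 2g = 2*20 = 40

40


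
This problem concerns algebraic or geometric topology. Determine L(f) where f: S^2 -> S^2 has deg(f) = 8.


On S^2: L(f) = tr(f_0*) + (-1)^2 tr(f_2*) = 1 + (-1)^2 * deg(f).
L(f) = 1 + (-1)^2 * 8 = 1 + 8 = 9

9


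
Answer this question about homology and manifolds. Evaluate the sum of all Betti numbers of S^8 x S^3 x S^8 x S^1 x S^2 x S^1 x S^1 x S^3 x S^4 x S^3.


Total Betti number is multiplicative under products.
Each S^d (d>=1) has total Betti number 2.
There are 10 sphere factors.
Total = 2^10 = 1024

1024


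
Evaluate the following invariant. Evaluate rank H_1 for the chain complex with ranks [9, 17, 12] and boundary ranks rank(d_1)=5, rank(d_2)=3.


rank H_k = rank(ker d_k) - rank(im d_{k+1}).
rank(ker d_1) = rank(C_1) - rank(d_1) = 17 - 5 = 12.
rank(im d_{1+1}) = 3.
rank H_1 = 12 - 3 = 9

9


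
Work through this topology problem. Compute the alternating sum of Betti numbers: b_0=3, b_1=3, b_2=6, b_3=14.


chi = sum_k (-1)^k b_k.
= (3) + (-3) + (6) + (-14)
= -8

-8


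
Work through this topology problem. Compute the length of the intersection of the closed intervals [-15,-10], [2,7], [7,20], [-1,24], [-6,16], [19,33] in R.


Intersection = [max(a_i), min(b_i)] = [19, -10].
Since 19 > -10, the intersection is empty.
Length = 0

0


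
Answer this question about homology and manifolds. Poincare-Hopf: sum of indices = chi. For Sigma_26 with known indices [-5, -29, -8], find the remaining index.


Poincare-Hopf: sum of indices = chi(M).
chi(Sigma_26) = 2 - 2*26 = -50.
Sum of known indices = -42.
x = chi - (sum known) = -50 - (-42) = -8

-8


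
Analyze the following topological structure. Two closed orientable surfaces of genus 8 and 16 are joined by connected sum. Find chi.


chi(Sigma_8) = 2 - 2*8 = -14
chi(Sigma_16) = 2 - 2*16 = -30
For surfaces: chi(A#B) = chi(A) + chi(B) - 2.
chi = -14 + -30 - 2 = -46

-46


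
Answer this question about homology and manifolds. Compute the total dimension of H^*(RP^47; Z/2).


H^k(RP^47; Z/2) = Z/2 for each 0 <= k <= 47.
Total dimension = 47 + 1 = 48

48


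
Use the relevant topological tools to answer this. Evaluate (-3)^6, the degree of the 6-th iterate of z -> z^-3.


deg(f) = -3. Degree is multiplicative: deg(f^6) = (deg f)^6.
deg(f^6) = (-3)^6 = 729

729


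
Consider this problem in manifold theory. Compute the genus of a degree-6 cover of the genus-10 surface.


For an n-sheeted cover: chi(E) = n * chi(B).
chi(Sigma_10) = 2 - 2*10 = -18.
chi(E) = 6 * (-18) = -108.
genus(E) = (2 - chi(E))/2 = (2 - (-108))/2 = 110/2 = 55

55


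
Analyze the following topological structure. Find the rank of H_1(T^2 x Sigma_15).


pi_1(A x B) = pi_1(A) x pi_1(B); rank of abelianization = b_1.
b_1(T^2) = 2, b_1(Sigma_15) = 2*15 = 30.
b_1(product) = 2 + 30 = 32

32


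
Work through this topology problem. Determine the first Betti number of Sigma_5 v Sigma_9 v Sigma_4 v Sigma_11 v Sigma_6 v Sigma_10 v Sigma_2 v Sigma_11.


For a wedge X v Y: reduced H_k(X v Y) = H_k(X) + H_k(Y).
Each Sigma_g contributes b_1 = 2g.
b_1 = 10 + 18 + 8 + 22 + 12 + 20 + 4 + 22 = 116

116


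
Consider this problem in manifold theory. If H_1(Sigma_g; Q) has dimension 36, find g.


For a closed orientable surface: b_1 = 2g.
36 = 2g
g = 36 / 2 = 18

18


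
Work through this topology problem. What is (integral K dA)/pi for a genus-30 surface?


Gauss-Bonnet: integral K dA = 2*pi*chi(M).
chi(Sigma_30) = 2 - 2*30 = -58.
(integral K dA)/pi = 2*chi = 2*(-58) = -116

-116


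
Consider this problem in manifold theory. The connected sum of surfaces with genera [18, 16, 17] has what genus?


Genus is additive under connected sum of orientable surfaces.
g = 18 + 16 + 17 = 51

51


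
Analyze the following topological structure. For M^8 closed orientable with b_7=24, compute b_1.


Poincare duality for closed orientable n-manifolds: b_k = b_{n-k}.
Here n = 8, so b_1 = b_7 = 24

24


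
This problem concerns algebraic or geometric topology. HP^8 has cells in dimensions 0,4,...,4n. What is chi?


HP^8 has one cell in each dimension 0, 4, ..., 4*8 (8+1 cells, all even-dim).
chi = 8 + 1 = 9

9


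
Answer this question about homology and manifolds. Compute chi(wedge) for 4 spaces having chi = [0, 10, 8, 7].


chi(A v B) = chi(A) + chi(B) - 1 (one point identified).
For 4 spaces: chi = (sum chi_i) - (4 - 1).
sum = 25; chi = 25 - 3 = 22

22


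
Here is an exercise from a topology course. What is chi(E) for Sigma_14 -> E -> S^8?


chi(S^8) = 2 (n even), chi(Sigma_14) = 2 - 2*14 = -26.
chi(E) = 2 * (-26) = -52

-52


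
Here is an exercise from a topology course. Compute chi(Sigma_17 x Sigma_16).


chi(Sigma_17) = 2 - 2*17 = -32
chi(Sigma_16) = 2 - 2*16 = -30
chi(product) = (-32) * (-30) = 960

960


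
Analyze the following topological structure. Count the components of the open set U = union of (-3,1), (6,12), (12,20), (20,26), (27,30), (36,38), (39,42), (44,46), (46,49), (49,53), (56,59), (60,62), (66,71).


Sort and merge overlapping open intervals.
Merged: (-3,1), (6,12), (12,20), (20,26), (27,30), (36,38), (39,42), (44,46), (46,49), (49,53), (56,59), (60,62), (66,71).
Number of components = 13

13


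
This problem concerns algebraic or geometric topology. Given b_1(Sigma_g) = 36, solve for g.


For a closed orientable surface: b_1 = 2g.
36 = 2g
g = 36 / 2 = 18

18


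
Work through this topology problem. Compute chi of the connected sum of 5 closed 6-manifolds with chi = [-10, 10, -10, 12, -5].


For n-manifolds: chi(A#B) = chi(A) + chi(B) - chi(S^6).
chi(S^6) = 1 + (-1)^6 = 2.
chi(#) = (sum chi_i) - (5-1)*chi(S^6) = -3 - 4*2 = -11

-11


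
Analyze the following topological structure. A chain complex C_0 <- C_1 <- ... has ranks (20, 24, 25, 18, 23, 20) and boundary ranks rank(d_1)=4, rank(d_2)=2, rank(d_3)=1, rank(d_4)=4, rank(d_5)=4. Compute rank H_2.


rank H_k = rank(ker d_k) - rank(im d_{k+1}).
rank(ker d_2) = rank(C_2) - rank(d_2) = 25 - 2 = 23.
rank(im d_{2+1}) = 1.
rank H_2 = 23 - 1 = 22

22


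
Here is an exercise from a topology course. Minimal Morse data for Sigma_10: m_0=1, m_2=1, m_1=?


A perfect Morse function has m_k = b_k.
For Sigma_10: b_0=1, b_1=2g=20, b_2=1.
Saddles m_1 = 2g = 20

20


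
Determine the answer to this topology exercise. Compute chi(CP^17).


CP^17 has one cell in each even dimension 0, 2, ..., 2*17 (17+1 cells total).
All cells are even-dimensional, so chi = number of cells.
chi = 17 + 1 = 18

18


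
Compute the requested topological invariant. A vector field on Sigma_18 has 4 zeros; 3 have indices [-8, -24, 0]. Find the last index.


Poincare-Hopf: sum of indices = chi(M).
chi(Sigma_18) = 2 - 2*18 = -34.
Sum of known indices = -32.
x = chi - (sum known) = -34 - (-32) = -2

-2


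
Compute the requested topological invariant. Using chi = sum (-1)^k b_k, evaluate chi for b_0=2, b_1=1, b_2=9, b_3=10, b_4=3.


chi = sum_k (-1)^k b_k.
= (2) + (-1) + (9) + (-10) + (3)
= 3

3


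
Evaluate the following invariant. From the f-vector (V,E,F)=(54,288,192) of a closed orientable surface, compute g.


chi = V - E + F = 54 - 288 + 192 = -42
For orientable closed surface: chi = 2 - 2g, so g = (2 - chi)/2.
g = (2 - (-42)) / 2 = 44 / 2 = 22

22


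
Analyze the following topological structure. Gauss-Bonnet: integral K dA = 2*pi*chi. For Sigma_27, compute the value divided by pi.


Gauss-Bonnet: integral K dA = 2*pi*chi(M).
chi(Sigma_27) = 2 - 2*27 = -52.
(integral K dA)/pi = 2*chi = 2*(-52) = -104

-104


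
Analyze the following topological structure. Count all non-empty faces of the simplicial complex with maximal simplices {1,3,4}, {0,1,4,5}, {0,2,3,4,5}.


Each maximal simplex on m vertices has 2^m - 1 nonempty faces.
Take the union (dedupe shared faces).
Total distinct faces = 41

41


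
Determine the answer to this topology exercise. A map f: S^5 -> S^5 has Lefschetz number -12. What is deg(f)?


L(f) = 1 + (-1)^5 deg(f) on S^5.
-12 = 1 + (-1)^5 * deg(f)
(-1)^5 * deg(f) = -13
deg(f) = 13

13


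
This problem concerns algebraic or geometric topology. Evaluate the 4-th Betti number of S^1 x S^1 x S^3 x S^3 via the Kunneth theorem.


Each S^d has Poincare polynomial 1 + t^d.
The product S^1 x S^1 x S^3 x S^3 has Poincare polynomial prod(1+t^d_i).
Expanding: b_0=1, b_1=2, b_2=1, b_3=2, b_4=4, b_5=2, b_6=1, b_7=2, b_8=1.
b_4 = 4

4


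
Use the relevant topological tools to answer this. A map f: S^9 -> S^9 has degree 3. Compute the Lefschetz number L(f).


On S^9: L(f) = tr(f_0*) + (-1)^9 tr(f_9*) = 1 + (-1)^9 * deg(f).
L(f) = 1 + (-1)^9 * 3 = 1 + -3 = -2

-2


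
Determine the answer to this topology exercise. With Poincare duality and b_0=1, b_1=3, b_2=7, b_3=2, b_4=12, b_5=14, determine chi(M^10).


By Poincare duality b_k = b_{10-k}, so full Betti numbers: b_0=1, b_1=3, b_2=7, b_3=2, b_4=12, b_5=14, b_6=12, b_7=2, b_8=7, b_9=3, b_10=1.
chi = sum (-1)^k b_k = 16

16


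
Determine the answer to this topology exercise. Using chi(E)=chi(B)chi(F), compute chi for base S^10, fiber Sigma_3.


chi(S^10) = 2 (n even), chi(Sigma_3) = 2 - 2*3 = -4.
chi(E) = 2 * (-4) = -8

-8


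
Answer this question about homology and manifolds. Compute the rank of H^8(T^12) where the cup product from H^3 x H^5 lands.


Cup product: H^p x H^q -> H^{p+q}; here p+q = 3+5 = 8.
rank H^k(T^n) = C(n,k).
C(12,8) = 495

495


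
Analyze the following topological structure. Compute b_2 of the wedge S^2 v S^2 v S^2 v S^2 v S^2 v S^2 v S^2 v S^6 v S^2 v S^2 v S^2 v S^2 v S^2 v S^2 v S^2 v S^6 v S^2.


For a wedge of spheres, H_k (k>0) is free on one generator per sphere of dimension k.
Spheres of dimension 2: count = 15.
b_2 = 15

15


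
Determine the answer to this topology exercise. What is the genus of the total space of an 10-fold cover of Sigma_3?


For an n-sheeted cover: chi(E) = n * chi(B).
chi(Sigma_3) = 2 - 2*3 = -4.
chi(E) = 10 * (-4) = -40.
genus(E) = (2 - chi(E))/2 = (2 - (-40))/2 = 42/2 = 21

21


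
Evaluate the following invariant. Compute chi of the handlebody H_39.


A genus-g handlebody deformation retracts to a wedge of g circles.
chi(vee_g S^1) = 1 - g.
chi(H_39) = 1 - 39 = -38

-38


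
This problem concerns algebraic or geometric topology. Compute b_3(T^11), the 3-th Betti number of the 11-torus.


By the Kunneth formula, b_k(T^n) = C(n,k).
b_3(T^11) = C(11,3).
C(11,3) = 11!/(3!*8!) = 165

165


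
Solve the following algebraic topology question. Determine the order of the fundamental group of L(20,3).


pi_1(L(p,q)) = Z/pZ for any q coprime to p.
|pi_1(L(20,3))| = 20

20


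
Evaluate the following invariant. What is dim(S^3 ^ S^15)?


S^m ^ S^n = S^{m+n}.
k = 3 + 15 = 18

18


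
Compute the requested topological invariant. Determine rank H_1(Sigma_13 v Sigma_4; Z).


For a wedge: H_1(A v B) = H_1(A) + H_1(B).
b_1(Sigma_13) = 26, b_1(Sigma_4) = 8.
b_1 = 26 + 8 = 34

34


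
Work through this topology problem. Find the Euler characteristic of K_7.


K_7: V = 7, E = C(7,2) = 21.
chi = V - E = 7 - 21 = -14

-14


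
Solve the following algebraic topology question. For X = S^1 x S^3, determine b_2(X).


Each S^d has Poincare polynomial 1 + t^d.
The product S^1 x S^3 has Poincare polynomial prod(1+t^d_i).
Expanding: b_0=1, b_1=1, b_3=1, b_4=1.
b_2 = 0

0


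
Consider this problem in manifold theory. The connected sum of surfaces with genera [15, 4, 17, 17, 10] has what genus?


Genus is additive under connected sum of orientable surfaces.
g = 15 + 4 + 17 + 17 + 10 = 63

63


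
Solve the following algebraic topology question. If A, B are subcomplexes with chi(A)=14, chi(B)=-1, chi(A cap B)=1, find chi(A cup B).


chi(A cup B) = chi(A) + chi(B) - chi(A cap B)
= 14 + (-1) - (1)
= 12

12


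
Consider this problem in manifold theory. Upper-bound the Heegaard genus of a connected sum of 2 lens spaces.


Heegaard genus satisfies g(A#B) <= g(A) + g(B).
Each lens space has g = 1.
Upper bound: 2 * 1 = 2

2


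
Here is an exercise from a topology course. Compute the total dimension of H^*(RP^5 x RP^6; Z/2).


dim H^*(RP^n; Z/2) = n+1 (one Z/2 in each degree 0..n).
Total Betti number is multiplicative.
Total = (5+1) * (6+1) = 6 * 7 = 42

42


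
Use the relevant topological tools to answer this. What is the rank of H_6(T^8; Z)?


By the Kunneth formula, b_k(T^n) = C(n,k).
b_6(T^8) = C(8,6).
C(8,6) = 8!/(6!*2!) = 28

28


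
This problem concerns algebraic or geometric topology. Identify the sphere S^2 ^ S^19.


S^m ^ S^n = S^{m+n}.
k = 2 + 19 = 21

21


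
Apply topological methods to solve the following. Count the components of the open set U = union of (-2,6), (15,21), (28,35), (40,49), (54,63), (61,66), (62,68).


Sort and merge overlapping open intervals.
Merged: (-2,6), (15,21), (28,35), (40,49), (54,68).
Number of components = 5

5


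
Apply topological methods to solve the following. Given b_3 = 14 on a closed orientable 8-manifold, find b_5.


Poincare duality for closed orientable n-manifolds: b_k = b_{n-k}.
Here n = 8, so b_5 = b_3 = 14

14


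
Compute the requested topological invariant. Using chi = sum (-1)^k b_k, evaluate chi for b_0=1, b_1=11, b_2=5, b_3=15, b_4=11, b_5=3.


chi = sum_k (-1)^k b_k.
= (1) + (-11) + (5) + (-15) + (11) + (-3)
= -12

-12


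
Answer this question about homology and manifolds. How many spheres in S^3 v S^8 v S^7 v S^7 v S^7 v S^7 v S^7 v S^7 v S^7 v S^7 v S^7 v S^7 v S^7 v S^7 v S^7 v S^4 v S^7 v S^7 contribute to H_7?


For a wedge of spheres, H_k (k>0) is free on one generator per sphere of dimension k.
Spheres of dimension 7: count = 15.
b_7 = 15

15


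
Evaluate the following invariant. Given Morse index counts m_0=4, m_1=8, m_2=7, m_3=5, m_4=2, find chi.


Morse theory: chi(M) = sum_k (-1)^k m_k where m_k = #(index-k critical points).
= (4) + (-8) + (7) + (-5) + (2) = 0

0


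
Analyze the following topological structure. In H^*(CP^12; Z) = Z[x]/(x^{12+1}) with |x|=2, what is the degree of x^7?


|x| = 2 in H^*(CP^n).
|x^7| = 7 * |x| = 7 * 2 = 14

14


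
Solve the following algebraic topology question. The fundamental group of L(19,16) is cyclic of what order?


pi_1(L(p,q)) = Z/pZ for any q coprime to p.
|pi_1(L(19,16))| = 19

19


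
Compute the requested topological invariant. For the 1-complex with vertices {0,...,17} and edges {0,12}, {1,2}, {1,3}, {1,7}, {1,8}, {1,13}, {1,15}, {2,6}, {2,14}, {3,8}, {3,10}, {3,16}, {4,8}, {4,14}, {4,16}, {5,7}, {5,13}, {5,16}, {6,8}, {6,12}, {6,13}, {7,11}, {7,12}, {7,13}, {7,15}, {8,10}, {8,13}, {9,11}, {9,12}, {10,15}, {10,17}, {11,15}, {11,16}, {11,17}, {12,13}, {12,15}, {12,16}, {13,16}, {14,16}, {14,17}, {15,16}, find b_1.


b_1 = E - V + (number of components).
E = 41, V = 18, components = 1.
b_1 = 41 - 18 + 1 = 24

24


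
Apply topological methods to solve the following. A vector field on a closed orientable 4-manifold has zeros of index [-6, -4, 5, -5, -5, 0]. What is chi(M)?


Poincare-Hopf: chi(M) = sum of indices of zeros.
chi = (-6) + (-4) + (5) + (-5) + (-5) + (0) = -15

-15


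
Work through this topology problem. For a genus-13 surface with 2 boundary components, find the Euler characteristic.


For a compact orientable surface with genus g and b boundary components: chi = 2 - 2g - b.
chi = 2 - 2*13 - 2 = 2 - 26 - 2 = -26

-26


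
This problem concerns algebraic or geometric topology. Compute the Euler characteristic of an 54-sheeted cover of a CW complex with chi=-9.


For a finite covering: chi(E) = (number of sheets) * chi(B).
chi(E) = 54 * (-9) = -486

-486


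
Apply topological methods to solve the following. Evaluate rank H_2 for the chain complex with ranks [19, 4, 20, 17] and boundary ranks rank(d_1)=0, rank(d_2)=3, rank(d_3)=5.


rank H_k = rank(ker d_k) - rank(im d_{k+1}).
rank(ker d_2) = rank(C_2) - rank(d_2) = 20 - 3 = 17.
rank(im d_{2+1}) = 5.
rank H_2 = 17 - 5 = 12

12


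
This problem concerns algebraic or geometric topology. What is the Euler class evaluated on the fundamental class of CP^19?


For any closed oriented manifold, <e(TM),[M]> = chi(M).
chi(CP^19) = 19+1 = 20

20


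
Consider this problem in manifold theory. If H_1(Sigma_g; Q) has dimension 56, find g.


For a closed orientable surface: b_1 = 2g.
56 = 2g
g = 56 / 2 = 28

28


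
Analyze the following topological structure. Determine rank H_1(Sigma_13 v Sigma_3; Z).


For a wedge: H_1(A v B) = H_1(A) + H_1(B).
b_1(Sigma_13) = 26, b_1(Sigma_3) = 6.
b_1 = 26 + 6 = 32

32


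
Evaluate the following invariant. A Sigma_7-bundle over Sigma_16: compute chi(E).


For a fiber bundle F -> E -> B (with CW structure): chi(E) = chi(B) * chi(F).
chi(Sigma_16) = -30, chi(Sigma_7) = -12.
chi(E) = (-30) * (-12) = 360

360


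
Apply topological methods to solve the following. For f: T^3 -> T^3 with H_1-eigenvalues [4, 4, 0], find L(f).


For a torus self-map: L(f) = det(I - A) where A acts on H_1.
L(f) = (1-4) * (1-4) * (1-0) = -3 * -3 * 1 = 9

9


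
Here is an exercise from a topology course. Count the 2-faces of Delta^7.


Delta^7 has 7+1 vertices. A 2-face is a choice of 2+1 vertices.
f_2 = C(7+1, 2+1) = C(8,3) = 56

56


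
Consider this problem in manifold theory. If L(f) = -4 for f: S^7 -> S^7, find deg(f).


L(f) = 1 + (-1)^7 deg(f) on S^7.
-4 = 1 + (-1)^7 * deg(f)
(-1)^7 * deg(f) = -5
deg(f) = 5

5


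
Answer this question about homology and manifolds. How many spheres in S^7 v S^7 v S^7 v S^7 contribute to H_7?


For a wedge of spheres, H_k (k>0) is free on one generator per sphere of dimension k.
Spheres of dimension 7: count = 4.
b_7 = 4

4


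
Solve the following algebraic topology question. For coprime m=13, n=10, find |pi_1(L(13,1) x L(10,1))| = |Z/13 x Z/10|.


pi_1(X x Y) = pi_1(X) x pi_1(Y).
pi_1(L(13,1)) = Z/13, pi_1(L(10,1)) = Z/10.
|Z/13 x Z/10| = 13 * 10 = 130

130


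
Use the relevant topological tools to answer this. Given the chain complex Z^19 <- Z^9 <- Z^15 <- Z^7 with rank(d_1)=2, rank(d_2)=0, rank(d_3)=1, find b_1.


rank H_k = rank(ker d_k) - rank(im d_{k+1}).
rank(ker d_1) = rank(C_1) - rank(d_1) = 9 - 2 = 7.
rank(im d_{1+1}) = 0.
rank H_1 = 7 - 0 = 7

7


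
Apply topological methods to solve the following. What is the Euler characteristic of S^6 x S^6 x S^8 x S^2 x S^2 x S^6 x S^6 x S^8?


chi is multiplicative: chi(X x Y) = chi(X) chi(Y).
Each even-dim sphere has chi = 2. There are 8 factors.
chi = 2^8 = 256

256


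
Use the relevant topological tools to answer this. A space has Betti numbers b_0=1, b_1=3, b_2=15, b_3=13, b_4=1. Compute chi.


chi = sum_k (-1)^k b_k.
= (1) + (-3) + (15) + (-13) + (1)
= 1

1


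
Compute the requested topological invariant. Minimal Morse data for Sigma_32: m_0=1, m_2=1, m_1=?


A perfect Morse function has m_k = b_k.
For Sigma_32: b_0=1, b_1=2g=64, b_2=1.
Saddles m_1 = 2g = 64

64


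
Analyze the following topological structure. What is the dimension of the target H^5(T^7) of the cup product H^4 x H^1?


Cup product: H^p x H^q -> H^{p+q}; here p+q = 4+1 = 5.
rank H^k(T^n) = C(n,k).
C(7,5) = 21

21


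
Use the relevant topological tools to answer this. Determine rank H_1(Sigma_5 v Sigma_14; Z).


For a wedge: H_1(A v B) = H_1(A) + H_1(B).
b_1(Sigma_5) = 10, b_1(Sigma_14) = 28.
b_1 = 10 + 28 = 38

38


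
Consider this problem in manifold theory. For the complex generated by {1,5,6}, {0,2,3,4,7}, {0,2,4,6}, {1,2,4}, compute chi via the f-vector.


Enumerate all faces; f-vector: f_0=8, f_1=18, f_2=15, f_3=6, f_4=1.
chi = sum (-1)^k f_k = 0

0


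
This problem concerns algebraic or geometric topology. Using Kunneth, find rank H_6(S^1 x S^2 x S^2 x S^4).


Each S^d has Poincare polynomial 1 + t^d.
The product S^1 x S^2 x S^2 x S^4 has Poincare polynomial prod(1+t^d_i).
Expanding: b_0=1, b_1=1, b_2=2, b_3=2, b_4=2, b_5=2, b_6=2, b_7=2, b_8=1, b_9=1.
b_6 = 2

2


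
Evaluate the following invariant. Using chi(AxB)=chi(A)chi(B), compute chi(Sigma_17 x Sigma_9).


chi(Sigma_17) = 2 - 2*17 = -32
chi(Sigma_9) = 2 - 2*9 = -16
chi(product) = (-32) * (-16) = 512

512


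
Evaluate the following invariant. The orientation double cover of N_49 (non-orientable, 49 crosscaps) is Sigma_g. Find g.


chi(N_49) = 2 - 49 = -47.
Double cover: chi(Sigma_g) = 2 * chi(N_49) = 2*(-47) = -94.
2 - 2g = -94, so g = (2 - (-94))/2 = 96/2 = 48

48


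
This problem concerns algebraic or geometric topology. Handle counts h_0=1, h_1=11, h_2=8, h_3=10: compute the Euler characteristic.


Handles of index k contribute (-1)^k to chi (same as CW cells).
chi = (1) + (-11) + (8) + (-10) = -12

-12


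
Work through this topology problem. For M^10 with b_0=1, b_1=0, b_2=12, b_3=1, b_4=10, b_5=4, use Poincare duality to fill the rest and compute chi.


By Poincare duality b_k = b_{10-k}, so full Betti numbers: b_0=1, b_1=0, b_2=12, b_3=1, b_4=10, b_5=4, b_6=10, b_7=1, b_8=12, b_9=0, b_10=1.
chi = sum (-1)^k b_k = 40

40


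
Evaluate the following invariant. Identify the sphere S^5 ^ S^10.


S^m ^ S^n = S^{m+n}.
k = 5 + 10 = 15

15


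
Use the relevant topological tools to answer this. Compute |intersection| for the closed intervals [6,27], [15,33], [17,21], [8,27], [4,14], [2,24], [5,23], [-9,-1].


Intersection = [max(a_i), min(b_i)] = [17, -1].
Since 17 > -1, the intersection is empty.
Length = 0

0


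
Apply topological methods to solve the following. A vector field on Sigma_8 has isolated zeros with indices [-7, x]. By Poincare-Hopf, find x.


Poincare-Hopf: sum of indices = chi(M).
chi(Sigma_8) = 2 - 2*8 = -14.
Sum of known indices = -7.
x = chi - (sum known) = -14 - (-7) = -7

-7


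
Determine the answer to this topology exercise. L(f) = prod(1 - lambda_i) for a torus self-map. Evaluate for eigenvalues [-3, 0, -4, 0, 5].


For a torus self-map: L(f) = det(I - A) where A acts on H_1.
L(f) = (1--3) * (1-0) * (1--4) * (1-0) * (1-5) = 4 * 1 * 5 * 1 * -4 = -80

-80


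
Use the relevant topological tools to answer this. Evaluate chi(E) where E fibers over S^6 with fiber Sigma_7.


chi(S^6) = 2 (n even), chi(Sigma_7) = 2 - 2*7 = -12.
chi(E) = 2 * (-12) = -24

-24


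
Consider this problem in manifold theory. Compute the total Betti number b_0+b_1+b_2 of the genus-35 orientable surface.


For Sigma_35: b_0 = 1, b_1 = 2g = 70, b_2 = 1.
Total = 1 + 70 + 1 = 72

72


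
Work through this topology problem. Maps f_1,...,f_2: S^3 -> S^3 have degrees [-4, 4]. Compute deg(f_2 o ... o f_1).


Degree is multiplicative: deg(composition) = product of degrees.
= (-4) * (4) = -16

-16


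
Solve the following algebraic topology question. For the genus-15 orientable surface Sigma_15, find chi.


For a closed orientable surface of genus g: chi = 2 - 2g.
Here g = 15.
chi = 2 - 2*15 = 2 - 30 = -28

-28


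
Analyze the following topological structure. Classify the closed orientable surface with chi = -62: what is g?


chi = 2 - 2g for closed orientable surfaces.
-62 = 2 - 2g
2g = 2 - (-62) = 64
g = 32

32


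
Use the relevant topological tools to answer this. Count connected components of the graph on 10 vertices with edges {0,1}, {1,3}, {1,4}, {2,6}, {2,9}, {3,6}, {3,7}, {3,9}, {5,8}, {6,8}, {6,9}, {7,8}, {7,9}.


Run DFS/union-find over 10 vertices.
V = 10, E = 13.
Number of components = 1

1


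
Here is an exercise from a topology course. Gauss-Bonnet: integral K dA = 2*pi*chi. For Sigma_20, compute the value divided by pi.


Gauss-Bonnet: integral K dA = 2*pi*chi(M).
chi(Sigma_20) = 2 - 2*20 = -38.
(integral K dA)/pi = 2*chi = 2*(-38) = -76

-76


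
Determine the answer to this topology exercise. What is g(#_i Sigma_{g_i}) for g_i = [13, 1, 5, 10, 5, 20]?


Genus is additive under connected sum of orientable surfaces.
g = 13 + 1 + 5 + 10 + 5 + 20 = 54

54


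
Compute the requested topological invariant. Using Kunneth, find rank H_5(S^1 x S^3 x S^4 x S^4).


Each S^d has Poincare polynomial 1 + t^d.
The product S^1 x S^3 x S^4 x S^4 has Poincare polynomial prod(1+t^d_i).
Expanding: b_0=1, b_1=1, b_3=1, b_4=3, b_5=2, b_7=2, b_8=3, b_9=1, b_11=1, b_12=1.
b_5 = 2

2


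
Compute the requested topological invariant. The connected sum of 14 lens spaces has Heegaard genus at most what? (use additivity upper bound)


Heegaard genus satisfies g(A#B) <= g(A) + g(B).
Each lens space has g = 1.
Upper bound: 14 * 1 = 14

14


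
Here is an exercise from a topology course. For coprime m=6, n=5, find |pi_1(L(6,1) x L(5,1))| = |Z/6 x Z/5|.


pi_1(X x Y) = pi_1(X) x pi_1(Y).
pi_1(L(6,1)) = Z/6, pi_1(L(5,1)) = Z/5.
|Z/6 x Z/5| = 6 * 5 = 30

30


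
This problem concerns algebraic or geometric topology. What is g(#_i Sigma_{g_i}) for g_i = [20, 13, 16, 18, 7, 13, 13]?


Genus is additive under connected sum of orientable surfaces.
g = 20 + 13 + 16 + 18 + 7 + 13 + 13 = 100

100


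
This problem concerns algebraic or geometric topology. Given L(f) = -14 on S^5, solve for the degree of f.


L(f) = 1 + (-1)^5 deg(f) on S^5.
-14 = 1 + (-1)^5 * deg(f)
(-1)^5 * deg(f) = -15
deg(f) = 15

15


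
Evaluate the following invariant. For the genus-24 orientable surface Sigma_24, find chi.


For a closed orientable surface of genus g: chi = 2 - 2g.
Here g = 24.
chi = 2 - 2*24 = 2 - 48 = -46

-46


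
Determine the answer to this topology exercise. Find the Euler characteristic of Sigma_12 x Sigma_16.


chi(Sigma_12) = 2 - 2*12 = -22
chi(Sigma_16) = 2 - 2*16 = -30
chi(product) = (-22) * (-30) = 660

660


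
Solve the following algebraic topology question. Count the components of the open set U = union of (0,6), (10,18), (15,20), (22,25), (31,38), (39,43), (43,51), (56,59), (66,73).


Sort and merge overlapping open intervals.
Merged: (0,6), (10,20), (22,25), (31,38), (39,43), (43,51), (56,59), (66,73).
Number of components = 8

8


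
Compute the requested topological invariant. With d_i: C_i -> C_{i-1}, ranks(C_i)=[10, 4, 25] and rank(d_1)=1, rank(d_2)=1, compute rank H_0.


rank H_k = rank(ker d_k) - rank(im d_{k+1}).
rank(ker d_0) = rank(C_0) - rank(d_0) = 10 - 0 = 10.
rank(im d_{0+1}) = 1.
rank H_0 = 10 - 1 = 9

9


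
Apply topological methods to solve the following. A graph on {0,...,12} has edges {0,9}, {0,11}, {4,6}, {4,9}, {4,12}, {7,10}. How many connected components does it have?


Run DFS/union-find over 13 vertices.
V = 13, E = 6.
Number of components = 7

7


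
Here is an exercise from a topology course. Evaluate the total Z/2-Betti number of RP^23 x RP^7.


dim H^*(RP^n; Z/2) = n+1 (one Z/2 in each degree 0..n).
Total Betti number is multiplicative.
Total = (23+1) * (7+1) = 24 * 8 = 192

192


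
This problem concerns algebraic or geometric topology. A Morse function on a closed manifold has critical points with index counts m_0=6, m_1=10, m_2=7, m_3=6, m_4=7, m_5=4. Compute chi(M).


Morse theory: chi(M) = sum_k (-1)^k m_k where m_k = #(index-k critical points).
= (6) + (-10) + (7) + (-6) + (7) + (-4) = 0

0


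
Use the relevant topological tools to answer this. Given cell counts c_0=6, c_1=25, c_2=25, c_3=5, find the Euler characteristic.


chi = sum_k (-1)^k c_k.
= (-1)^0*6 + (-1)^1*25 + (-1)^2*25 + (-1)^3*5
= (6) + (-25) + (25) + (-5)
= 1

1


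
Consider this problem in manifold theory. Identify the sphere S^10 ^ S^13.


S^m ^ S^n = S^{m+n}.
k = 10 + 13 = 23

23


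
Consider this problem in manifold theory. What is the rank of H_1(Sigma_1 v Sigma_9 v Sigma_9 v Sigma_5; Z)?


For a wedge X v Y: reduced H_k(X v Y) = H_k(X) + H_k(Y).
Each Sigma_g contributes b_1 = 2g.
b_1 = 2 + 18 + 18 + 10 = 48

48


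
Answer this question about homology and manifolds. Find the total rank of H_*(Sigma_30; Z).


For Sigma_30: b_0 = 1, b_1 = 2g = 60, b_2 = 1.
Total = 1 + 60 + 1 = 62

62


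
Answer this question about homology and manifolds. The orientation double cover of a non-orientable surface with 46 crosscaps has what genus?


chi(N_46) = 2 - 46 = -44.
Double cover: chi(Sigma_g) = 2 * chi(N_46) = 2*(-44) = -88.
2 - 2g = -88, so g = (2 - (-88))/2 = 90/2 = 45

45


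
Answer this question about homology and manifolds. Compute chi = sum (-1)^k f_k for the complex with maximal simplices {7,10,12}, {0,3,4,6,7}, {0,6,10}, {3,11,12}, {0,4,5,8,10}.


Enumerate all faces; f-vector: f_0=10, f_1=26, f_2=23, f_3=10, f_4=2.
chi = sum (-1)^k f_k = -1

-1


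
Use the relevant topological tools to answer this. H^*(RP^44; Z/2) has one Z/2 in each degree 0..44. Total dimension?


H^k(RP^44; Z/2) = Z/2 for each 0 <= k <= 44.
Total dimension = 44 + 1 = 45

45


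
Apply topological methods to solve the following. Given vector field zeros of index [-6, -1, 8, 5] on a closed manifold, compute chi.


Poincare-Hopf: chi(M) = sum of indices of zeros.
chi = (-6) + (-1) + (8) + (5) = 6

6


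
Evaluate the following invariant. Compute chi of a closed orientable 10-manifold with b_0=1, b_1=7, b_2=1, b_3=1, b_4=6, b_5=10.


By Poincare duality b_k = b_{10-k}, so full Betti numbers: b_0=1, b_1=7, b_2=1, b_3=1, b_4=6, b_5=10, b_6=6, b_7=1, b_8=1, b_9=7, b_10=1.
chi = sum (-1)^k b_k = -10

-10


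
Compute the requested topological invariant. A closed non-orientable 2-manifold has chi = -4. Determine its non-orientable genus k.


chi = 2 - k for closed non-orientable surfaces with k crosscaps.
-4 = 2 - k
k = 2 - (-4) = 6

6


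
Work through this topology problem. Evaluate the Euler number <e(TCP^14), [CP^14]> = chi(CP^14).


For any closed oriented manifold, <e(TM),[M]> = chi(M).
chi(CP^14) = 14+1 = 15

15


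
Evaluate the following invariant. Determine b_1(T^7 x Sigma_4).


pi_1(A x B) = pi_1(A) x pi_1(B); rank of abelianization = b_1.
b_1(T^7) = 7, b_1(Sigma_4) = 2*4 = 8.
b_1(product) = 7 + 8 = 15

15


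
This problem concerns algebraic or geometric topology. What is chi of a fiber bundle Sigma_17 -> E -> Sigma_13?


For a fiber bundle F -> E -> B (with CW structure): chi(E) = chi(B) * chi(F).
chi(Sigma_13) = -24, chi(Sigma_17) = -32.
chi(E) = (-24) * (-32) = 768

768


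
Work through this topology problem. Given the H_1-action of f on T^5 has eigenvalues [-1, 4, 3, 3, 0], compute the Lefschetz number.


For a torus self-map: L(f) = det(I - A) where A acts on H_1.
L(f) = (1--1) * (1-4) * (1-3) * (1-3) * (1-0) = 2 * -3 * -2 * -2 * 1 = -24

-24


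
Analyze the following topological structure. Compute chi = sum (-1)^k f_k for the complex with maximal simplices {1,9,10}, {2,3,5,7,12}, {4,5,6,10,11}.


Enumerate all faces; f-vector: f_0=11, f_1=23, f_2=21, f_3=10, f_4=2.
chi = sum (-1)^k f_k = 1

1


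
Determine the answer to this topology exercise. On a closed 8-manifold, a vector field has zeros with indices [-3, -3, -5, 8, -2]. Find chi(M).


Poincare-Hopf: chi(M) = sum of indices of zeros.
chi = (-3) + (-3) + (-5) + (8) + (-2) = -5

-5


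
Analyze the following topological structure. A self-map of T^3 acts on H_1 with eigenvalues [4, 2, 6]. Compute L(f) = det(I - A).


For a torus self-map: L(f) = det(I - A) where A acts on H_1.
L(f) = (1-4) * (1-2) * (1-6) = -3 * -1 * -5 = -15

-15


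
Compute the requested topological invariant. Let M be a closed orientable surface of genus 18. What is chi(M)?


For a closed orientable surface of genus g: chi = 2 - 2g.
Here g = 18.
chi = 2 - 2*18 = 2 - 36 = -34

-34


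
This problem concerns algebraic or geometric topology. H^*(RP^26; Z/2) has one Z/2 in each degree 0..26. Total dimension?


H^k(RP^26; Z/2) = Z/2 for each 0 <= k <= 26.
Total dimension = 26 + 1 = 27

27


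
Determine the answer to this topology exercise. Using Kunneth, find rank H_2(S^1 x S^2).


Each S^d has Poincare polynomial 1 + t^d.
The product S^1 x S^2 has Poincare polynomial prod(1+t^d_i).
Expanding: b_0=1, b_1=1, b_2=1, b_3=1.
b_2 = 1

1


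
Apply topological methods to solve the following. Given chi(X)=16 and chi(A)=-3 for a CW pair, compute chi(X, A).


Relative Euler characteristic: chi(X, A) = chi(X) - chi(A).
= 16 - (-3) = 19

19


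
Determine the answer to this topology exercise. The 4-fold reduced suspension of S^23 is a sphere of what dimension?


Each suspension raises dimension by 1: Sigma S^n = S^{n+1}.
Sigma^4 S^23 = S^{23+4} = S^27

27


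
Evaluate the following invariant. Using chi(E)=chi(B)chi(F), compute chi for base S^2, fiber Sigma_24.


chi(S^2) = 2 (n even), chi(Sigma_24) = 2 - 2*24 = -46.
chi(E) = 2 * (-46) = -92

-92


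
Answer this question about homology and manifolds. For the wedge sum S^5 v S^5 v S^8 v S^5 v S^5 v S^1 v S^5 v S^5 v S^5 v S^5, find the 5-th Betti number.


For a wedge of spheres, H_k (k>0) is free on one generator per sphere of dimension k.
Spheres of dimension 5: count = 8.
b_5 = 8

8


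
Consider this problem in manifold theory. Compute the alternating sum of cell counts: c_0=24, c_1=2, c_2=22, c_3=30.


chi = sum_k (-1)^k c_k.
= (-1)^0*24 + (-1)^1*2 + (-1)^2*22 + (-1)^3*30
= (24) + (-2) + (22) + (-30)
= 14

14


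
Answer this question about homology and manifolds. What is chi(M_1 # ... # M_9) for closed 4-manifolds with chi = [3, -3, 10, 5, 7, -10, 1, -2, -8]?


For n-manifolds: chi(A#B) = chi(A) + chi(B) - chi(S^4).
chi(S^4) = 1 + (-1)^4 = 2.
chi(#) = (sum chi_i) - (9-1)*chi(S^4) = 3 - 8*2 = -13

-13


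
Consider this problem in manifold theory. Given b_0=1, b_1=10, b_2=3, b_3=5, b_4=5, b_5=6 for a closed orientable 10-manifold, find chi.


By Poincare duality b_k = b_{10-k}, so full Betti numbers: b_0=1, b_1=10, b_2=3, b_3=5, b_4=5, b_5=6, b_6=5, b_7=5, b_8=3, b_9=10, b_10=1.
chi = sum (-1)^k b_k = -18

-18


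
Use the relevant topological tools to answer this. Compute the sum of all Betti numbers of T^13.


b_k(T^13) = C(13,k), so the sum over k is sum_k C(13,k) = 2^13.
Total = 2^13 = 8192

8192


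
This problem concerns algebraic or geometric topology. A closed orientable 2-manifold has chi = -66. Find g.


chi = 2 - 2g for closed orientable surfaces.
-66 = 2 - 2g
2g = 2 - (-66) = 68
g = 34

34


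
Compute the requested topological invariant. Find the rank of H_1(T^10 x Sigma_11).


pi_1(A x B) = pi_1(A) x pi_1(B); rank of abelianization = b_1.
b_1(T^10) = 10, b_1(Sigma_11) = 2*11 = 22.
b_1(product) = 10 + 22 = 32

32
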